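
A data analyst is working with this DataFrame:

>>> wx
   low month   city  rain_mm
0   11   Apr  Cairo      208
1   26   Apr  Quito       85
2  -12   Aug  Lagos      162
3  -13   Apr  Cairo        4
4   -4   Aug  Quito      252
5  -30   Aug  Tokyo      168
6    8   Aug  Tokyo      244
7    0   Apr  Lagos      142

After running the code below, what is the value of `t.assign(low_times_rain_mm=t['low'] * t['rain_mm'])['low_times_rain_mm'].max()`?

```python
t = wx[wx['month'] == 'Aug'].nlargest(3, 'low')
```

1952

filter rows where month == 'Aug':
   low month   city  rain_mm
2  -12   Aug  Lagos      162
4   -4   Aug  Quito      252
5  -30   Aug  Tokyo      168
6    8   Aug  Tokyo      244
take 3 rows with largest low:
   low month   city  rain_mm
6    8   Aug  Tokyo      244
4   -4   Aug  Quito      252
2  -12   Aug  Lagos      162
add column low_times_rain_mm = t['low'] * t['rain_mm']:
   low month   city  rain_mm  low_times_rain_mm
6    8   Aug  Tokyo      244               1952
4   -4   Aug  Quito      252              -1008
2  -12   Aug  Lagos      162              -1944
Then the max of column 'low_times_rain_mm': 1952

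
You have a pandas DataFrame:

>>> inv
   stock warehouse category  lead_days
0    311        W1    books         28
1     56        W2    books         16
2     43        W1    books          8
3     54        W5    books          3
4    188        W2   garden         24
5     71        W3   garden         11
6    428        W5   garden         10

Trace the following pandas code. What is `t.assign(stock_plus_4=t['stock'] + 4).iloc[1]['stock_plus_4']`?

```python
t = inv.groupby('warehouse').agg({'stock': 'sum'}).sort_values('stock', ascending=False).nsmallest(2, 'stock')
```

248

group by warehouse, sum of stock:
           stock
warehouse       
W1           354
W2           244
W3            71
W5           482
sort by stock descending:
           stock
warehouse       
W5           482
W1           354
W2           244
W3            71
take 2 rows with smallest stock:
           stock
warehouse       
W3            71
W2           244
add column stock_plus_4 = t['stock'] + 4:
           stock  stock_plus_4
warehouse                     
W3            71            75
W2           244           248
Hence 248.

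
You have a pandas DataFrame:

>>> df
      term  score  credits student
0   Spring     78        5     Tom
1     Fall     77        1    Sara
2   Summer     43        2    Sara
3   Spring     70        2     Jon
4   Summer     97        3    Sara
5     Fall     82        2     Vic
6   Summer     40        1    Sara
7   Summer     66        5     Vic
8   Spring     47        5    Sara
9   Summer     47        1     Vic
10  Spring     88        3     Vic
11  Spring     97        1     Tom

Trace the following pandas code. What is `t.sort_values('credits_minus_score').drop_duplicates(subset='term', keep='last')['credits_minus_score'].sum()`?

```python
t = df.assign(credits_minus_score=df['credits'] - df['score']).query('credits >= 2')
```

add column credits_minus_score = df['credits'] - df['score']:
      term  score  credits student  credits_minus_score
0   Spring     78        5     Tom                  -73
1     Fall     77        1    Sara                  -76
2   Summer     43        2    Sara                  -41
3   Spring     70        2     Jon                  -68
4   Summer     97        3    Sara                  -94
5     Fall     82        2     Vic                  -80
6   Summer     40        1    Sara                  -39
7   Summer     66        5     Vic                  -61
8   Spring     47        5    Sara                  -42
9   Summer     47        1     Vic                  -46
10  Spring     88        3     Vic                  -85
11  Spring     97        1     Tom                  -96
filter rows where credits >= 2:
      term  score  credits student  credits_minus_score
0   Spring     78        5     Tom                  -73
2   Summer     43        2    Sara                  -41
3   Spring     70        2     Jon                  -68
4   Summer     97        3    Sara                  -94
5     Fall     82        2     Vic                  -80
7   Summer     66        5     Vic                  -61
8   Spring     47        5    Sara                  -42
10  Spring     88        3     Vic                  -85
sort by credits_minus_score:
      term  score  credits student  credits_minus_score
4   Summer     97        3    Sara                  -94
10  Spring     88        3     Vic                  -85
5     Fall     82        2     Vic                  -80
0   Spring     78        5     Tom                  -73
3   Spring     70        2     Jon                  -68
7   Summer     66        5     Vic                  -61
8   Spring     47        5    Sara                  -42
2   Summer     43        2    Sara                  -41
drop duplicate term (keep=last):
     term  score  credits student  credits_minus_score
5    Fall     82        2     Vic                  -80
8  Spring     47        5    Sara                  -42
2  Summer     43        2    Sara                  -41
Reading off the sum of column 'credits_minus_score', we get -163.

-163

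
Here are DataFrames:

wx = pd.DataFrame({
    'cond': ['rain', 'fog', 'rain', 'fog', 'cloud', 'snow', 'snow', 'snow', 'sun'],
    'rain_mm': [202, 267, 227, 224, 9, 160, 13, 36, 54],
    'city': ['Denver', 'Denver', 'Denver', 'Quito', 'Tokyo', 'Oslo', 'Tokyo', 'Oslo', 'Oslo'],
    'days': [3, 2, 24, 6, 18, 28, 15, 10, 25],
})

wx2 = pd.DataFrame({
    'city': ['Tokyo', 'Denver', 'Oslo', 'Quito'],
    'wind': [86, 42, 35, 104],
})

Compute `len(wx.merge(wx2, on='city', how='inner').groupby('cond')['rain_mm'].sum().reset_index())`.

5

merge on 'city' (how='inner') → 9 rows:
    cond  rain_mm    city  days  wind
0   rain      202  Denver     3    42
1    fog      267  Denver     2    42
2   rain      227  Denver    24    42
3    fog      224   Quito     6   104
4  cloud        9   Tokyo    18    86
5   snow      160    Oslo    28    35
6   snow       13   Tokyo    15    86
7   snow       36    Oslo    10    35
8    sun       54    Oslo    25    35
group by cond, sum of rain_mm:
cond
cloud      9
fog      491
rain     429
snow     209
sun       54
Name: rain_mm, dtype: int64
reset_index():
    cond  rain_mm
0  cloud        9
1    fog      491
2   rain      429
3   snow      209
4    sun       54
Finally, number of rows = 5.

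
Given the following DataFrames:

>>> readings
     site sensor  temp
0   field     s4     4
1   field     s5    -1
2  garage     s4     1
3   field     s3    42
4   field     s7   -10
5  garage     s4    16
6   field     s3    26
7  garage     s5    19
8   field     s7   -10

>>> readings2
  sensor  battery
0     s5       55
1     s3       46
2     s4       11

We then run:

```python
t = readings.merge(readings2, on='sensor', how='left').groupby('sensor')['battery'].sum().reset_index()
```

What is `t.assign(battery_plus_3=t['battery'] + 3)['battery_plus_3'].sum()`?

247.0

merge on 'sensor' (how='left') → 9 rows:
     site sensor  temp  battery
0   field     s4     4     11.0
1   field     s5    -1     55.0
2  garage     s4     1     11.0
3   field     s3    42     46.0
4   field     s7   -10      NaN
5  garage     s4    16     11.0
6   field     s3    26     46.0
7  garage     s5    19     55.0
8   field     s7   -10      NaN
group by sensor, sum of battery:
sensor
s3     92.0
s4     33.0
s5    110.0
s7      0.0
Name: battery, dtype: float64
reset_index():
  sensor  battery
0     s3     92.0
1     s4     33.0
2     s5    110.0
3     s7      0.0
add column battery_plus_3 = t['battery'] + 3:
  sensor  battery  battery_plus_3
0     s3     92.0            95.0
1     s4     33.0            36.0
2     s5    110.0           113.0
3     s7      0.0             3.0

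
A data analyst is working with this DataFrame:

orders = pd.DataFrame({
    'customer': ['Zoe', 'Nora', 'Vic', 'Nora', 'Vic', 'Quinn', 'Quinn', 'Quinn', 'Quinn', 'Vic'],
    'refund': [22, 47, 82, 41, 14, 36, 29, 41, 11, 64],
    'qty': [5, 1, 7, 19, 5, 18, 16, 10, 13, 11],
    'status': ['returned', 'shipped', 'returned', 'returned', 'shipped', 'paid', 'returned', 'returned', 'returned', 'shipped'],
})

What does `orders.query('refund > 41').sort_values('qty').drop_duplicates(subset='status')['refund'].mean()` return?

64.5

filter rows where refund > 41:
  customer  refund  qty    status
1     Nora      47    1   shipped
2      Vic      82    7  returned
9      Vic      64   11   shipped
sort by qty:
  customer  refund  qty    status
1     Nora      47    1   shipped
2      Vic      82    7  returned
9      Vic      64   11   shipped
drop duplicate status (keep=first):
  customer  refund  qty    status
1     Nora      47    1   shipped
2      Vic      82    7  returned
The mean of column 'refund' is 64.5.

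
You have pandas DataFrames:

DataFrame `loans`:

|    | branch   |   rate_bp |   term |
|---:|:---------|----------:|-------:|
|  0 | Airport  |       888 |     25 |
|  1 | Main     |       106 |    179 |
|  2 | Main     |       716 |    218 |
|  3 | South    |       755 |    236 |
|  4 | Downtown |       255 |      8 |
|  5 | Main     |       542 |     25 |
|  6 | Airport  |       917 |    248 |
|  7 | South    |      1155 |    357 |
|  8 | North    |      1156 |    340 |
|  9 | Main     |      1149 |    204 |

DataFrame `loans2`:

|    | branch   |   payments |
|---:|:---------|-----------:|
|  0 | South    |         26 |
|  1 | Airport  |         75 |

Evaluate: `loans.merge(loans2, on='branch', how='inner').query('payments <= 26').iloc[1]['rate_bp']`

merge on 'branch' (how='inner') → 4 rows:
    branch  rate_bp  term  payments
0  Airport      888    25        75
1    South      755   236        26
2  Airport      917   248        75
3    South     1155   357        26
filter rows where payments <= 26:
  branch  rate_bp  term  payments
1  South      755   236        26
3  South     1155   357        26
Hence 1155.

1155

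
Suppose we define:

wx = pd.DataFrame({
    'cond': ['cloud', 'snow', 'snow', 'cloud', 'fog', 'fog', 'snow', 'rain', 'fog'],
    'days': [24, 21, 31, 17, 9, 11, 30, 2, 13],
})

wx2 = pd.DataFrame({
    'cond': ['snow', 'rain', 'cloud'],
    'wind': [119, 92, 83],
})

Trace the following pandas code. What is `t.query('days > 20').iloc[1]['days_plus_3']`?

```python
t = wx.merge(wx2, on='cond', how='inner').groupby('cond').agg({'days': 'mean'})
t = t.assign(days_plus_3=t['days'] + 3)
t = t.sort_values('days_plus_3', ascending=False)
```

23.5

merge on 'cond' (how='inner') → 6 rows:
    cond  days  wind
0  cloud    24    83
1   snow    21   119
2   snow    31   119
3  cloud    17    83
4   snow    30   119
5   rain     2    92
group by cond, mean of days:
            days
cond            
cloud  20.500000
rain    2.000000
snow   27.333333
add column days_plus_3 = t['days'] + 3:
            days  days_plus_3
cond                         
cloud  20.500000    23.500000
rain    2.000000     5.000000
snow   27.333333    30.333333
sort by days_plus_3 descending:
            days  days_plus_3
cond                         
snow   27.333333    30.333333
cloud  20.500000    23.500000
rain    2.000000     5.000000
filter rows where days > 20:
            days  days_plus_3
cond                         
snow   27.333333    30.333333
cloud  20.500000    23.500000
Then the value at position 1, column 'days_plus_3': 23.5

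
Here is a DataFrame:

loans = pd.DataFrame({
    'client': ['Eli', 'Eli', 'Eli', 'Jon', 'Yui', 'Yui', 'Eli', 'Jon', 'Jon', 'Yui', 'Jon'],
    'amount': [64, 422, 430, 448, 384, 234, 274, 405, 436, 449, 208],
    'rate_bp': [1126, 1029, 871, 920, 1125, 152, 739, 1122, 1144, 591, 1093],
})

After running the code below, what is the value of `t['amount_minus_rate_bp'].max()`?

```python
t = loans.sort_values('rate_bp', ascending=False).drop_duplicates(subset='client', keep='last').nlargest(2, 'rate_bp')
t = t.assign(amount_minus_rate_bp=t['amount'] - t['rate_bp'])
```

-465

sort by rate_bp descending:
   client  amount  rate_bp
8     Jon     436     1144
0     Eli      64     1126
4     Yui     384     1125
7     Jon     405     1122
10    Jon     208     1093
1     Eli     422     1029
3     Jon     448      920
2     Eli     430      871
6     Eli     274      739
9     Yui     449      591
5     Yui     234      152
drop duplicate client (keep=last):
  client  amount  rate_bp
3    Jon     448      920
6    Eli     274      739
5    Yui     234      152
take 2 rows with largest rate_bp:
  client  amount  rate_bp
3    Jon     448      920
6    Eli     274      739
add column amount_minus_rate_bp = t['amount'] - t['rate_bp']:
  client  amount  rate_bp  amount_minus_rate_bp
3    Jon     448      920                  -472
6    Eli     274      739                  -465
max of column 'amount_minus_rate_bp' → -465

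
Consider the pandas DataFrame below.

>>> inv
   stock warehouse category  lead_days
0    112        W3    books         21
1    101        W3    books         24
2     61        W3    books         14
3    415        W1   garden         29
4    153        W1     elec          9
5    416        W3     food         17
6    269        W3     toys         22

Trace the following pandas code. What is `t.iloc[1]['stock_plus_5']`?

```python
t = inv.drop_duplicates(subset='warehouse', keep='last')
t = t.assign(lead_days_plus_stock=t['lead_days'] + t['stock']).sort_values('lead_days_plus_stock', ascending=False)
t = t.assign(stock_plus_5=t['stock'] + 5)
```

drop duplicate warehouse (keep=last):
   stock warehouse category  lead_days
4    153        W1     elec          9
6    269        W3     toys         22
add column lead_days_plus_stock = t['lead_days'] + t['stock']:
   stock warehouse category  lead_days  lead_days_plus_stock
4    153        W1     elec          9                   162
6    269        W3     toys         22                   291
sort by lead_days_plus_stock descending:
   stock warehouse category  lead_days  lead_days_plus_stock
6    269        W3     toys         22                   291
4    153        W1     elec          9                   162
add column stock_plus_5 = t['stock'] + 5:
   stock warehouse category  lead_days  lead_days_plus_stock  stock_plus_5
6    269        W3     toys         22                   291           274
4    153        W1     elec          9                   162           158
So iloc[1]['stock_plus_5'] = 158.

158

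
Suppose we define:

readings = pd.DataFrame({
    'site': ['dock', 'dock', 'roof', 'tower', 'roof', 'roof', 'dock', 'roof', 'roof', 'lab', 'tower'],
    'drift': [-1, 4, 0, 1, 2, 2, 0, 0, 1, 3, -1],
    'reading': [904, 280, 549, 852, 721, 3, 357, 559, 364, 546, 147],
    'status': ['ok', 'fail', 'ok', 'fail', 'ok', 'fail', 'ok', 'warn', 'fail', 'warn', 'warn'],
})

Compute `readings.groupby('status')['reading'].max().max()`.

904

group by status, max of reading:
status
fail    852
ok      904
warn    559
Name: reading, dtype: int64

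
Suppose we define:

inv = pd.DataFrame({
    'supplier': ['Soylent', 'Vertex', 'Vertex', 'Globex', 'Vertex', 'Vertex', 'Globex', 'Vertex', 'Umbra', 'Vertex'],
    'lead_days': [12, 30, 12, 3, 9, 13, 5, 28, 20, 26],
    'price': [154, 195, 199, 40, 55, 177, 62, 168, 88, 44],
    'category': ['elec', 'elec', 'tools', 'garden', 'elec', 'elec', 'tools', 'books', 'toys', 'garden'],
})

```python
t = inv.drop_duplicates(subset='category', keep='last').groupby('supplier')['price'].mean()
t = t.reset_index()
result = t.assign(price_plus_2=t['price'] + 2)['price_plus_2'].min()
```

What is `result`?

64.0

drop duplicate category (keep=last):
  supplier  lead_days  price category
5   Vertex         13    177     elec
6   Globex          5     62    tools
7   Vertex         28    168    books
8    Umbra         20     88     toys
9   Vertex         26     44   garden
group by supplier, mean of price:
supplier
Globex     62.000000
Umbra      88.000000
Vertex    129.666667
Name: price, dtype: float64
reset_index():
  supplier       price
0   Globex   62.000000
1    Umbra   88.000000
2   Vertex  129.666667
add column price_plus_2 = t['price'] + 2:
  supplier       price  price_plus_2
0   Globex   62.000000     64.000000
1    Umbra   88.000000     90.000000
2   Vertex  129.666667    131.666667
Taking the min of column 'price_plus_2' gives 64.0.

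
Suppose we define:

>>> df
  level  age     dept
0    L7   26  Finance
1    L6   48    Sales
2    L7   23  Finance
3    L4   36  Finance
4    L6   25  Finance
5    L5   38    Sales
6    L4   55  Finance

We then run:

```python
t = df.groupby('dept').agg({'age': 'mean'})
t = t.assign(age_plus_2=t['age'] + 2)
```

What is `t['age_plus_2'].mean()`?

40.0

group by dept, mean of age:
          age
dept         
Finance  33.0
Sales    43.0
add column age_plus_2 = t['age'] + 2:
          age  age_plus_2
dept                     
Finance  33.0        35.0
Sales    43.0        45.0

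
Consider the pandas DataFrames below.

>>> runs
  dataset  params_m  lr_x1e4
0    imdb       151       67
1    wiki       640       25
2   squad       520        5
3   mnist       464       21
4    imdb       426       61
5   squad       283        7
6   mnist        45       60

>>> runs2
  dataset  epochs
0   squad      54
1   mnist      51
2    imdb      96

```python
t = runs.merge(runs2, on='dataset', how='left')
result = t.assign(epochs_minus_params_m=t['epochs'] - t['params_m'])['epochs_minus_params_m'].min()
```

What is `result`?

-466.0

merge on 'dataset' (how='left') → 7 rows:
  dataset  params_m  lr_x1e4  epochs
0    imdb       151       67    96.0
1    wiki       640       25     NaN
2   squad       520        5    54.0
3   mnist       464       21    51.0
4    imdb       426       61    96.0
5   squad       283        7    54.0
6   mnist        45       60    51.0
add column epochs_minus_params_m = t['epochs'] - t['params_m']:
  dataset  params_m  lr_x1e4  epochs  epochs_minus_params_m
0    imdb       151       67    96.0                  -55.0
1    wiki       640       25     NaN                    NaN
2   squad       520        5    54.0                 -466.0
3   mnist       464       21    51.0                 -413.0
4    imdb       426       61    96.0                 -330.0
5   squad       283        7    54.0                 -229.0
6   mnist        45       60    51.0                    6.0
Reading off the min of column 'epochs_minus_params_m', we get -466.0.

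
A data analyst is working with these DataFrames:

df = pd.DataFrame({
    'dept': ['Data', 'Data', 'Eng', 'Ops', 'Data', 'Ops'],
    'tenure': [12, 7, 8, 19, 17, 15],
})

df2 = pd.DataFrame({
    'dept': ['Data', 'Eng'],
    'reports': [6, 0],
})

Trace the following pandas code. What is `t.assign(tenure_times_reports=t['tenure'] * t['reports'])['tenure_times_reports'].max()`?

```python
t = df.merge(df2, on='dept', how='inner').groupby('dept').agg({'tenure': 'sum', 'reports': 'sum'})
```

merge on 'dept' (how='inner') → 4 rows:
   dept  tenure  reports
0  Data      12        6
1  Data       7        6
2   Eng       8        0
3  Data      17        6
group by dept: sum(tenure), sum(reports):
      tenure  reports
dept                 
Data      36       18
Eng        8        0
add column tenure_times_reports = t['tenure'] * t['reports']:
      tenure  reports  tenure_times_reports
dept                                       
Data      36       18                   648
Eng        8        0                     0
Hence 648.

648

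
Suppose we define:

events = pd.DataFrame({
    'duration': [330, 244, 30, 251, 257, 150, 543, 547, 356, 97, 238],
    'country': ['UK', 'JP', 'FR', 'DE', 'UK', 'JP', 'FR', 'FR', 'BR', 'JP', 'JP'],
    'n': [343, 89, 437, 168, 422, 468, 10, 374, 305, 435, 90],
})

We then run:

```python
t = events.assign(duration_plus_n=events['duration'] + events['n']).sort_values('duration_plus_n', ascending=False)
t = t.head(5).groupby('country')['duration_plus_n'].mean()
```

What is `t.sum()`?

2876.0

add column duration_plus_n = events['duration'] + events['n']:
    duration country    n  duration_plus_n
0        330      UK  343              673
1        244      JP   89              333
2         30      FR  437              467
3        251      DE  168              419
4        257      UK  422              679
5        150      JP  468              618
6        543      FR   10              553
7        547      FR  374              921
8        356      BR  305              661
9         97      JP  435              532
10       238      JP   90              328
sort by duration_plus_n descending:
    duration country    n  duration_plus_n
7        547      FR  374              921
4        257      UK  422              679
0        330      UK  343              673
8        356      BR  305              661
5        150      JP  468              618
6        543      FR   10              553
9         97      JP  435              532
2         30      FR  437              467
3        251      DE  168              419
1        244      JP   89              333
10       238      JP   90              328
take first 5 rows:
   duration country    n  duration_plus_n
7       547      FR  374              921
4       257      UK  422              679
0       330      UK  343              673
8       356      BR  305              661
5       150      JP  468              618
group by country, mean of duration_plus_n:
country
BR    661.0
FR    921.0
JP    618.0
UK    676.0
Name: duration_plus_n, dtype: float64
The sum of the resulting series is 2876.0.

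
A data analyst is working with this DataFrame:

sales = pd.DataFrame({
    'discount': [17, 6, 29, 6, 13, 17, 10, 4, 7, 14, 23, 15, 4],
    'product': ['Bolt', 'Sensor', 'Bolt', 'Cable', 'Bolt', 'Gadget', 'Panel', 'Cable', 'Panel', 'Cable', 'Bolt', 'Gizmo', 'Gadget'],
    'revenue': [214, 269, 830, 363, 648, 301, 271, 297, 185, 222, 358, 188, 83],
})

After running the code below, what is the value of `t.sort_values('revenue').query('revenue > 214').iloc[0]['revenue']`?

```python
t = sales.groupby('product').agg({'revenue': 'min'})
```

group by product, min of revenue:
         revenue
product         
Bolt         214
Cable        222
Gadget        83
Gizmo        188
Panel        185
Sensor       269
sort by revenue:
         revenue
product         
Gadget        83
Panel        185
Gizmo        188
Bolt         214
Cable        222
Sensor       269
filter rows where revenue > 214:
         revenue
product         
Cable        222
Sensor       269
Taking the value at position 0, column 'revenue' gives 222.

222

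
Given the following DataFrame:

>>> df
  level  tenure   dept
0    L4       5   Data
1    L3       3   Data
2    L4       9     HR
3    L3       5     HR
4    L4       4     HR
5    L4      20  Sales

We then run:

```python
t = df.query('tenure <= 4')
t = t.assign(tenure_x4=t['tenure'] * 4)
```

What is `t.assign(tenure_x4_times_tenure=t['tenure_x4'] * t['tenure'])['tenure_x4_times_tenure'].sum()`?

filter rows where tenure <= 4:
  level  tenure  dept
1    L3       3  Data
4    L4       4    HR
add column tenure_x4 = t['tenure'] * 4:
  level  tenure  dept  tenure_x4
1    L3       3  Data         12
4    L4       4    HR         16
add column tenure_x4_times_tenure = t['tenure_x4'] * t['tenure']:
  level  tenure  dept  tenure_x4  tenure_x4_times_tenure
1    L3       3  Data         12                      36
4    L4       4    HR         16                      64
The sum of column 'tenure_x4_times_tenure' is 100.

100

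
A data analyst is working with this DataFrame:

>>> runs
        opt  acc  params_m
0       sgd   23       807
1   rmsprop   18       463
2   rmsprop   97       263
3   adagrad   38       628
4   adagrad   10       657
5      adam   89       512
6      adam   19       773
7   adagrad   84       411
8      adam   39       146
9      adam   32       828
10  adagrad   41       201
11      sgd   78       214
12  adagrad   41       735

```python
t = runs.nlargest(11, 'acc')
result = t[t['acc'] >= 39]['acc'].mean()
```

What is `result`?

67.0

take 11 rows with largest acc:
        opt  acc  params_m
2   rmsprop   97       263
5      adam   89       512
7   adagrad   84       411
11      sgd   78       214
10  adagrad   41       201
12  adagrad   41       735
8      adam   39       146
3   adagrad   38       628
9      adam   32       828
0       sgd   23       807
6      adam   19       773
filter rows where acc >= 39:
        opt  acc  params_m
2   rmsprop   97       263
5      adam   89       512
7   adagrad   84       411
11      sgd   78       214
10  adagrad   41       201
12  adagrad   41       735
8      adam   39       146
The mean of column 'acc' is 67.0.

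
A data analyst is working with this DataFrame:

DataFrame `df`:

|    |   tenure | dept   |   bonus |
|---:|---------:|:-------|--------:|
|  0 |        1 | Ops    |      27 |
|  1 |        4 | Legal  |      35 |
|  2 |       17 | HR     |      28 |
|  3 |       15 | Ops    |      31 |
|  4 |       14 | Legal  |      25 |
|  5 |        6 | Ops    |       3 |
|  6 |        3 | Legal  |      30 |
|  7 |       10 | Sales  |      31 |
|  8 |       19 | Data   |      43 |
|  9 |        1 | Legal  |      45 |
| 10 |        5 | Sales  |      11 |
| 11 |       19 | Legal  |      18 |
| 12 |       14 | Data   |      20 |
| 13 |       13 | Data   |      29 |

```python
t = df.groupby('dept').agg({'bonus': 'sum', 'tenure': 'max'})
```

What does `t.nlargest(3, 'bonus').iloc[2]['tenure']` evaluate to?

group by dept: sum(bonus), max(tenure):
       bonus  tenure
dept                
Data      92      19
HR        28      17
Legal    153      19
Ops       61      15
Sales     42      10
take 3 rows with largest bonus:
       bonus  tenure
dept                
Legal    153      19
Data      92      19
Ops       61      15

15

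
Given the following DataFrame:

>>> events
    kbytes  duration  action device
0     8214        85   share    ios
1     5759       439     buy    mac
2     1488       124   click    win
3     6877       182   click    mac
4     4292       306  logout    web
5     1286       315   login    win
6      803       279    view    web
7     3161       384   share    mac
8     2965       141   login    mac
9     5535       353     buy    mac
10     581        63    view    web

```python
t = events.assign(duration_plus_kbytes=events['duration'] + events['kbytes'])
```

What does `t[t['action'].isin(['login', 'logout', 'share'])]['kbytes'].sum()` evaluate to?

add column duration_plus_kbytes = events['duration'] + events['kbytes']:
    kbytes  duration  action device  duration_plus_kbytes
0     8214        85   share    ios                  8299
1     5759       439     buy    mac                  6198
2     1488       124   click    win                  1612
3     6877       182   click    mac                  7059
4     4292       306  logout    web                  4598
5     1286       315   login    win                  1601
6      803       279    view    web                  1082
7     3161       384   share    mac                  3545
8     2965       141   login    mac                  3106
9     5535       353     buy    mac                  5888
10     581        63    view    web                   644
filter rows where action in ['login', 'logout', 'share']:
   kbytes  duration  action device  duration_plus_kbytes
0    8214        85   share    ios                  8299
4    4292       306  logout    web                  4598
5    1286       315   login    win                  1601
7    3161       384   share    mac                  3545
8    2965       141   login    mac                  3106
Taking the sum of column 'kbytes' gives 19918.

19918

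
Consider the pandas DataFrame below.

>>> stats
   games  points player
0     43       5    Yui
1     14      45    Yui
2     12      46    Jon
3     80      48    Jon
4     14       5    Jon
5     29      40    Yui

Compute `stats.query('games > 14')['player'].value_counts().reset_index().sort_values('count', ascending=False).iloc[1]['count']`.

1

filter rows where games > 14:
   games  points player
0     43       5    Yui
3     80      48    Jon
5     29      40    Yui
value_counts of player:
player
Yui    2
Jon    1
Name: count, dtype: int64
reset_index():
  player  count
0    Yui      2
1    Jon      1
sort by count descending:
  player  count
0    Yui      2
1    Jon      1
The value at position 1, column 'count' is 1.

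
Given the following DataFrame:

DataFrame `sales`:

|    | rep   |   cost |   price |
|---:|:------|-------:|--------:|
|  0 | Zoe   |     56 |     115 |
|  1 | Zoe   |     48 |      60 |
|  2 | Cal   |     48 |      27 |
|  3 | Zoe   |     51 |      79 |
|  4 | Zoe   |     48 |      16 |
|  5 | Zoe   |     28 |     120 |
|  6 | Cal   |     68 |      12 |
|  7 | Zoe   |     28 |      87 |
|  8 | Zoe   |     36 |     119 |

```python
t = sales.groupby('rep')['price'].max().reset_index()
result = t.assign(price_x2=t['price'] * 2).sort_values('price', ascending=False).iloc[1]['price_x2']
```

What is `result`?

group by rep, max of price:
rep
Cal     27
Zoe    120
Name: price, dtype: int64
reset_index():
   rep  price
0  Cal     27
1  Zoe    120
add column price_x2 = t['price'] * 2:
   rep  price  price_x2
0  Cal     27        54
1  Zoe    120       240
sort by price descending:
   rep  price  price_x2
1  Zoe    120       240
0  Cal     27        54

54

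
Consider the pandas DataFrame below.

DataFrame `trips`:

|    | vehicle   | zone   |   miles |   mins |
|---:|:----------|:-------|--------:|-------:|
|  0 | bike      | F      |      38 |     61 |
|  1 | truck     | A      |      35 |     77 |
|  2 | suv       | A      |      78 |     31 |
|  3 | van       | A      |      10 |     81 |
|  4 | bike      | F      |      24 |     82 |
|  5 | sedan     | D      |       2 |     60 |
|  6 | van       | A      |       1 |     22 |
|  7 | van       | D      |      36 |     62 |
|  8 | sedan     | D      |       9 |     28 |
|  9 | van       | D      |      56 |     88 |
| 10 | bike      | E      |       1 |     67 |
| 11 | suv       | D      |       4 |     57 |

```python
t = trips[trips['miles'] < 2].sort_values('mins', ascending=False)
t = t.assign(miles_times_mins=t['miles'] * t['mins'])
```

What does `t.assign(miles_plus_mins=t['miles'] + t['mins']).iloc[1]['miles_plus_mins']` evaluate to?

filter rows where miles < 2:
   vehicle zone  miles  mins
6      van    A      1    22
10    bike    E      1    67
sort by mins descending:
   vehicle zone  miles  mins
10    bike    E      1    67
6      van    A      1    22
add column miles_times_mins = t['miles'] * t['mins']:
   vehicle zone  miles  mins  miles_times_mins
10    bike    E      1    67                67
6      van    A      1    22                22
add column miles_plus_mins = t['miles'] + t['mins']:
   vehicle zone  miles  mins  miles_times_mins  miles_plus_mins
10    bike    E      1    67                67               68
6      van    A      1    22                22               23
So iloc[1]['miles_plus_mins'] = 23.

23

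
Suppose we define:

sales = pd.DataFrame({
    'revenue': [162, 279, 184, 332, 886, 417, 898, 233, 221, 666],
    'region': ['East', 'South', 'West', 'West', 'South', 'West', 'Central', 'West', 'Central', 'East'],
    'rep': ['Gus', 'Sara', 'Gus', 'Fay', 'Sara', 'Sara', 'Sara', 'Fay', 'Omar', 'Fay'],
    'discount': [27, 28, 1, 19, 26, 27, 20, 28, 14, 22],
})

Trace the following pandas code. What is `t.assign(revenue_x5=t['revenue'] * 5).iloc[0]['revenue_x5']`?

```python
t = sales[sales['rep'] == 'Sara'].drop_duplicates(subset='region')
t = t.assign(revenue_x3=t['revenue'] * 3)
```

filter rows where rep == 'Sara':
   revenue   region   rep  discount
1      279    South  Sara        28
4      886    South  Sara        26
5      417     West  Sara        27
6      898  Central  Sara        20
drop duplicate region (keep=first):
   revenue   region   rep  discount
1      279    South  Sara        28
5      417     West  Sara        27
6      898  Central  Sara        20
add column revenue_x3 = t['revenue'] * 3:
   revenue   region   rep  discount  revenue_x3
1      279    South  Sara        28         837
5      417     West  Sara        27        1251
6      898  Central  Sara        20        2694
add column revenue_x5 = t['revenue'] * 5:
   revenue   region   rep  discount  revenue_x3  revenue_x5
1      279    South  Sara        28         837        1395
5      417     West  Sara        27        1251        2085
6      898  Central  Sara        20        2694        4490

1395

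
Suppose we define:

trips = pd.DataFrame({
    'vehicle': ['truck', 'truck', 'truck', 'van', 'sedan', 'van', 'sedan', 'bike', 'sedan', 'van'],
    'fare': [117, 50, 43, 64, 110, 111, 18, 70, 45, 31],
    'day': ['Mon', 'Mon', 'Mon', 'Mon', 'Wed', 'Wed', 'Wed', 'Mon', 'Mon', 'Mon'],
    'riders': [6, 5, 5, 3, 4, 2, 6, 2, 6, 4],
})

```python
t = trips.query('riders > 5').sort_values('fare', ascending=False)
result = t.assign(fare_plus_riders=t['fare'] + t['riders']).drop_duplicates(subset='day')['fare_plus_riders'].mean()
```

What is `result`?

filter rows where riders > 5:
  vehicle  fare  day  riders
0   truck   117  Mon       6
6   sedan    18  Wed       6
8   sedan    45  Mon       6
sort by fare descending:
  vehicle  fare  day  riders
0   truck   117  Mon       6
8   sedan    45  Mon       6
6   sedan    18  Wed       6
add column fare_plus_riders = t['fare'] + t['riders']:
  vehicle  fare  day  riders  fare_plus_riders
0   truck   117  Mon       6               123
8   sedan    45  Mon       6                51
6   sedan    18  Wed       6                24
drop duplicate day (keep=first):
  vehicle  fare  day  riders  fare_plus_riders
0   truck   117  Mon       6               123
6   sedan    18  Wed       6                24

73.5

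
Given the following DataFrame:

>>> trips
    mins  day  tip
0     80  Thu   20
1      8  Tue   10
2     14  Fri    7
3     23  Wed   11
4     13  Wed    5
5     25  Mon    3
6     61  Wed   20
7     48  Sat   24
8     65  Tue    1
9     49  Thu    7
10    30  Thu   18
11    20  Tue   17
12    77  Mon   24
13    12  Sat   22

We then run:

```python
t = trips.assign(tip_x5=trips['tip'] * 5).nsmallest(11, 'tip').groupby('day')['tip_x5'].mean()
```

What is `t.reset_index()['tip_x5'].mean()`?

46.3333333333

add column tip_x5 = trips['tip'] * 5:
    mins  day  tip  tip_x5
0     80  Thu   20     100
1      8  Tue   10      50
2     14  Fri    7      35
3     23  Wed   11      55
4     13  Wed    5      25
5     25  Mon    3      15
6     61  Wed   20     100
7     48  Sat   24     120
8     65  Tue    1       5
9     49  Thu    7      35
10    30  Thu   18      90
11    20  Tue   17      85
12    77  Mon   24     120
13    12  Sat   22     110
take 11 rows with smallest tip:
    mins  day  tip  tip_x5
8     65  Tue    1       5
5     25  Mon    3      15
4     13  Wed    5      25
2     14  Fri    7      35
9     49  Thu    7      35
1      8  Tue   10      50
3     23  Wed   11      55
11    20  Tue   17      85
10    30  Thu   18      90
0     80  Thu   20     100
6     61  Wed   20     100
group by day, mean of tip_x5:
day
Fri    35.000000
Mon    15.000000
Thu    75.000000
Tue    46.666667
Wed    60.000000
Name: tip_x5, dtype: float64
reset_index():
   day     tip_x5
0  Fri  35.000000
1  Mon  15.000000
2  Thu  75.000000
3  Tue  46.666667
4  Wed  60.000000
So mean() = 46.3333333333.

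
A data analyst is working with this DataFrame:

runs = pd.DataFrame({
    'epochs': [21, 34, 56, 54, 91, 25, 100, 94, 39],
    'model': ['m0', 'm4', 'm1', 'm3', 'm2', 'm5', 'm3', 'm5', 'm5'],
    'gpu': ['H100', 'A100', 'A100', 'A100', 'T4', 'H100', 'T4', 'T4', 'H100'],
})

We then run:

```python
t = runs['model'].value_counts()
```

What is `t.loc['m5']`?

value_counts of model:
model
m5    3
m3    2
m0    1
m4    1
m1    1
m2    1
Name: count, dtype: int64

3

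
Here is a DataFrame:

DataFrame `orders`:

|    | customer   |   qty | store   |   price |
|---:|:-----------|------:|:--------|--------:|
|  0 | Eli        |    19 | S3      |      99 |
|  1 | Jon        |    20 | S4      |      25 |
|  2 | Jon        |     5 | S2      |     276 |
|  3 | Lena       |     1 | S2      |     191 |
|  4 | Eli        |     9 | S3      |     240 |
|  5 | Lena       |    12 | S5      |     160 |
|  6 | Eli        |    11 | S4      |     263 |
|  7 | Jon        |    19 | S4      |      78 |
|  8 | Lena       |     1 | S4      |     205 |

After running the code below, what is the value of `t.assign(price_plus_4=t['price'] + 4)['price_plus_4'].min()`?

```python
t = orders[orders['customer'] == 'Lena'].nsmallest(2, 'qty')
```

195

filter rows where customer == 'Lena':
  customer  qty store  price
3     Lena    1    S2    191
5     Lena   12    S5    160
8     Lena    1    S4    205
take 2 rows with smallest qty:
  customer  qty store  price
3     Lena    1    S2    191
8     Lena    1    S4    205
add column price_plus_4 = t['price'] + 4:
  customer  qty store  price  price_plus_4
3     Lena    1    S2    191           195
8     Lena    1    S4    205           209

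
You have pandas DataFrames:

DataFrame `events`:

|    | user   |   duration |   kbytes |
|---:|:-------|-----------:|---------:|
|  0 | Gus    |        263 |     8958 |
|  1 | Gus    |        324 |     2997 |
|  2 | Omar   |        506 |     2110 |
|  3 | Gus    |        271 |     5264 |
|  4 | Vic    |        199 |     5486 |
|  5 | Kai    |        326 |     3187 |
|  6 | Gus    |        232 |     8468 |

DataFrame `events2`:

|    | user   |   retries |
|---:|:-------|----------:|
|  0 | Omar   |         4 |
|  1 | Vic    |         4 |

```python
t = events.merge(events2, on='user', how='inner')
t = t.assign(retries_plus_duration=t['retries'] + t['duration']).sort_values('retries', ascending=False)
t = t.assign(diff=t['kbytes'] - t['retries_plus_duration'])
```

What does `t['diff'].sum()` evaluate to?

6883

merge on 'user' (how='inner') → 2 rows:
   user  duration  kbytes  retries
0  Omar       506    2110        4
1   Vic       199    5486        4
add column retries_plus_duration = t['retries'] + t['duration']:
   user  duration  kbytes  retries  retries_plus_duration
0  Omar       506    2110        4                    510
1   Vic       199    5486        4                    203
sort by retries descending:
   user  duration  kbytes  retries  retries_plus_duration
0  Omar       506    2110        4                    510
1   Vic       199    5486        4                    203
add column diff = t['kbytes'] - t['retries_plus_duration']:
   user  duration  kbytes  retries  retries_plus_duration  diff
0  Omar       506    2110        4                    510  1600
1   Vic       199    5486        4                    203  5283
sum of column 'diff' → 6883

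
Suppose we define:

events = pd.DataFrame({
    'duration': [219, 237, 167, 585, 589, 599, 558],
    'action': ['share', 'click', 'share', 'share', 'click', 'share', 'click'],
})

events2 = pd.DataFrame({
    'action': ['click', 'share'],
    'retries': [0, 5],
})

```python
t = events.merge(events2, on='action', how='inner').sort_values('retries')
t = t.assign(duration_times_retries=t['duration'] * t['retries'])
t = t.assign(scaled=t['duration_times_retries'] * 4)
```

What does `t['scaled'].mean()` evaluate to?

merge on 'action' (how='inner') → 7 rows:
   duration action  retries
0       219  share        5
1       237  click        0
2       167  share        5
3       585  share        5
4       589  click        0
5       599  share        5
6       558  click        0
sort by retries:
   duration action  retries
1       237  click        0
4       589  click        0
6       558  click        0
0       219  share        5
2       167  share        5
3       585  share        5
5       599  share        5
add column duration_times_retries = t['duration'] * t['retries']:
   duration action  retries  duration_times_retries
1       237  click        0                       0
4       589  click        0                       0
6       558  click        0                       0
0       219  share        5                    1095
2       167  share        5                     835
3       585  share        5                    2925
5       599  share        5                    2995
add column scaled = t['duration_times_retries'] * 4:
   duration action  retries  duration_times_retries  scaled
1       237  click        0                       0       0
4       589  click        0                       0       0
6       558  click        0                       0       0
0       219  share        5                    1095    4380
2       167  share        5                     835    3340
3       585  share        5                    2925   11700
5       599  share        5                    2995   11980
Reading off the mean of column 'scaled', we get 4485.71428571.

4485.71428571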